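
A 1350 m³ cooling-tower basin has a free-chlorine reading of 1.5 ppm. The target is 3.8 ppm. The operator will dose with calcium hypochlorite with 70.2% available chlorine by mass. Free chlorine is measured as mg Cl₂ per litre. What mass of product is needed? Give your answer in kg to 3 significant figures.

4.42 kg

Volume: 1350 m³ = 1,350,000 L.
Chlorine deficit: 3.8 − 1.5 = 2.3 ppm = 2.3 mg/L as Cl₂.
Cl₂ equivalent needed: 2.3 mg/L × 1,350,000 L = 3,105,000 mg = 3105 g.
Product at 70.2% available chlorine: 3105 / 0.702 = 4423 g.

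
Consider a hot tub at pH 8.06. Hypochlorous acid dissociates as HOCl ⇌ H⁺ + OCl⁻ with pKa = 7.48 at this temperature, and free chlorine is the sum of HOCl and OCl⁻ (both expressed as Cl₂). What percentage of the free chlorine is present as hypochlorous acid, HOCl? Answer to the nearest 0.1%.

[OCl⁻]/[HOCl] = 10^(pH − pKa) = 10^(8.06 − 7.48) = 10^0.58 = 3.802.
Fraction as HOCl = 1 / (1 + 3.802) = 0.2083.

20.8%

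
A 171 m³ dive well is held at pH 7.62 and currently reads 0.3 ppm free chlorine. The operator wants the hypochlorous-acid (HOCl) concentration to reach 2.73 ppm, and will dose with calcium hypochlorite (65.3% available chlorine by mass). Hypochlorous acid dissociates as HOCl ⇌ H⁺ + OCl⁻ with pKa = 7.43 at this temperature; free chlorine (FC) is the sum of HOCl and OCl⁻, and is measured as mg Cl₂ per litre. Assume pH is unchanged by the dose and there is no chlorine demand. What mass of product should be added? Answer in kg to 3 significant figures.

Volume: 171 m³ = 171,000 L.
[OCl⁻]/[HOCl] = 10^(pH − pKa) = 10^(7.62 − 7.43) = 1.549; fraction as HOCl = 1/(1 + 1.549) = 0.3923.
Free chlorine required for 2.73 ppm HOCl: 2.73 / 0.3923 = 6.958 ppm.
FC to add: 6.958 − 0.3 = 6.658 mg/L as Cl₂.
Cl₂ equivalent: 6.658 mg/L × 171,000 L = 1139 g.
Product at 65.3% available Cl: 1139 / 0.653 = 1744 g.

1.74 kg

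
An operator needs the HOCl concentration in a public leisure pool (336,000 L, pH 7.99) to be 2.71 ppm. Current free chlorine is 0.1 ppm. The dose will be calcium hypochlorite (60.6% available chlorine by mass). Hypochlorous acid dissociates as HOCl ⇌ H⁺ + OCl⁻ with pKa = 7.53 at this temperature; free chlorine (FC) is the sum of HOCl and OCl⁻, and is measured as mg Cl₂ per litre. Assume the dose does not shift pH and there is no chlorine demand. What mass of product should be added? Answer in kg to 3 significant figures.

5.78 kg

[OCl⁻]/[HOCl] = 10^(pH − pKa) = 10^(7.99 − 7.53) = 2.884; fraction as HOCl = 1/(1 + 2.884) = 0.2575.
Free chlorine required for 2.71 ppm HOCl: 2.71 / 0.2575 = 10.53 ppm.
FC to add: 10.53 − 0.1 = 10.43 mg/L as Cl₂.
Cl₂ equivalent: 10.43 mg/L × 336,000 L = 3503 g.
Product at 60.6% available Cl: 3503 / 0.606 = 5781 g.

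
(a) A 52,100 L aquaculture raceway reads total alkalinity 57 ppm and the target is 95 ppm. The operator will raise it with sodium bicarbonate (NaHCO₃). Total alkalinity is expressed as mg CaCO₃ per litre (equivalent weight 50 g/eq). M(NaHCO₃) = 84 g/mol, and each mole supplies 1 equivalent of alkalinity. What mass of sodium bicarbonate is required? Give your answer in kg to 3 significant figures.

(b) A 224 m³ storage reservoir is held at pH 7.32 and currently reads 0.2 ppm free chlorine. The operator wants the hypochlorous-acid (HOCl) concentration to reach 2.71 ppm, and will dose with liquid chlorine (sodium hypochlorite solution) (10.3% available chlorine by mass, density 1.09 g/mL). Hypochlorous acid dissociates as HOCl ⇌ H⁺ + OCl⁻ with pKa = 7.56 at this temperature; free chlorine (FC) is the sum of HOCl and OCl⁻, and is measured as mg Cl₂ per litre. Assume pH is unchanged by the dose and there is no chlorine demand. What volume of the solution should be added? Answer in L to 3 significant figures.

(a) 3.33 kg; (b) 8.12 L

(a) Alkalinity to add: (95 − 57) = 38 mg/L as CaCO₃ × 52,100 L = 1980 g as CaCO₃.
(a) Equivalents: 1980 g ÷ 50 g/eq = 39.6 eq.
(a) NaHCO₃ supplies 1 eq per mole → 39.6 mol.
(a) Mass: 39.6 mol × 84 g/mol = 3326 g.

(b) Volume: 224 m³ = 224,000 L.
(b) [OCl⁻]/[HOCl] = 10^(pH − pKa) = 10^(7.32 − 7.56) = 0.5754; fraction as HOCl = 1/(1 + 0.5754) = 0.6347.
(b) Free chlorine required for 2.71 ppm HOCl: 2.71 / 0.6347 = 4.269 ppm.
(b) FC to add: 4.269 − 0.2 = 4.069 mg/L as Cl₂.
(b) Cl₂ equivalent: 4.069 mg/L × 224,000 L = 911.6 g.
(b) Product at 10.3% available Cl: 911.6 / 0.103 = 8850 g.
(b) Volume: 8850 g ÷ 1.09 g/mL = 8119 mL.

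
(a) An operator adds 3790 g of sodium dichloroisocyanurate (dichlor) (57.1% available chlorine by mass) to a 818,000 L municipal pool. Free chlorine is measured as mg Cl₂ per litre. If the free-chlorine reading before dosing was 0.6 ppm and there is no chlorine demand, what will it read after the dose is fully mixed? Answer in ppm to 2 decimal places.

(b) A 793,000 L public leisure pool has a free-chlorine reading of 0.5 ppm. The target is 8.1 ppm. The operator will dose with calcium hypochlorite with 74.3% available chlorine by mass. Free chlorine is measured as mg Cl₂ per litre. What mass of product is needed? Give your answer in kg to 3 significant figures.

(a) Available chlorine delivered: 3790 g × 0.571 = 2164 g as Cl₂.
(a) Concentration rise: 2164 g / 818,000 L = 2.646 mg/L = 2.65 ppm.
(a) Final FC: 0.6 + 2.65 = 3.25 ppm.

(b) Chlorine deficit: 8.1 − 0.5 = 7.6 ppm = 7.6 mg/L as Cl₂.
(b) Cl₂ equivalent needed: 7.6 mg/L × 793,000 L = 6,027,000 mg = 6027 g.
(b) Product at 74.3% available chlorine: 6027 / 0.743 = 8111 g.

(a) 3.25 ppm; (b) 8.11 kg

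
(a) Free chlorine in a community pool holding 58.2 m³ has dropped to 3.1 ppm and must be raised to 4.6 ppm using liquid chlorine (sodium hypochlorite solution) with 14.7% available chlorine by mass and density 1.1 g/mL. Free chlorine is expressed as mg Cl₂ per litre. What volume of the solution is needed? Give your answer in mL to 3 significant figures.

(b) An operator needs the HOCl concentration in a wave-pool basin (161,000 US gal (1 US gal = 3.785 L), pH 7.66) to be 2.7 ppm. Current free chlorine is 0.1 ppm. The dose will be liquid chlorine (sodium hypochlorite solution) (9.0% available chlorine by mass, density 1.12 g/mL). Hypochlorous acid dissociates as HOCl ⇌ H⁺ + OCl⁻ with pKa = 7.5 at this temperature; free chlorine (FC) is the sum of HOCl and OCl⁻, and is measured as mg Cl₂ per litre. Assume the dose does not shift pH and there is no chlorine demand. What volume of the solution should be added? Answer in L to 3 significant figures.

(a) 540 mL; (b) 39.3 L

(a) Volume: 58.2 m³ = 58,200 L.
(a) Chlorine deficit: 4.6 − 3.1 = 1.5 ppm = 1.5 mg/L as Cl₂.
(a) Cl₂ equivalent needed: 1.5 mg/L × 58,200 L = 87,300 mg = 87.3 g.
(a) Product at 14.7% available chlorine: 87.3 / 0.147 = 593.9 g.
(a) Volume at density 1.1 g/mL: 593.9 g ÷ 1.1 g/mL = 539.9 mL.

(b) Volume: 161,000 US gal × 3.785 L/gal = 609,385 L.
(b) [OCl⁻]/[HOCl] = 10^(pH − pKa) = 10^(7.66 − 7.5) = 1.445; fraction as HOCl = 1/(1 + 1.445) = 0.4089.
(b) Free chlorine required for 2.7 ppm HOCl: 2.7 / 0.4089 = 6.603 ppm.
(b) FC to add: 6.603 − 0.1 = 6.503 mg/L as Cl₂.
(b) Cl₂ equivalent: 6.503 mg/L × 609,385 L = 3963 g.
(b) Product at 9.0% available Cl: 3963 / 0.09 = 44,030 g.
(b) Volume: 44,030 g ÷ 1.12 g/mL = 39,310 mL.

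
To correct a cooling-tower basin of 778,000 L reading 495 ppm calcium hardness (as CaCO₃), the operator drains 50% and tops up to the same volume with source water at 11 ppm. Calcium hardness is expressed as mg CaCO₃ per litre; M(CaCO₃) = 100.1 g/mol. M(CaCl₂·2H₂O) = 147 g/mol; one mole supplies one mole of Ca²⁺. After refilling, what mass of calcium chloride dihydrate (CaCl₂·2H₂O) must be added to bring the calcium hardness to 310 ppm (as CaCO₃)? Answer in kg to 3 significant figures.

65.1 kg

After draining 50% and refilling: 495 × 0.50 + 11 × 0.50 = 253 ppm.
Deficit to target: 310 − 253 = 57 mg/L.
As CaCO₃: 57 mg/L × 778,000 L = 44,350 g; ÷ 100.1 = 443 mol Ca²⁺.
Mass: 443 × 147 = 65,120 g.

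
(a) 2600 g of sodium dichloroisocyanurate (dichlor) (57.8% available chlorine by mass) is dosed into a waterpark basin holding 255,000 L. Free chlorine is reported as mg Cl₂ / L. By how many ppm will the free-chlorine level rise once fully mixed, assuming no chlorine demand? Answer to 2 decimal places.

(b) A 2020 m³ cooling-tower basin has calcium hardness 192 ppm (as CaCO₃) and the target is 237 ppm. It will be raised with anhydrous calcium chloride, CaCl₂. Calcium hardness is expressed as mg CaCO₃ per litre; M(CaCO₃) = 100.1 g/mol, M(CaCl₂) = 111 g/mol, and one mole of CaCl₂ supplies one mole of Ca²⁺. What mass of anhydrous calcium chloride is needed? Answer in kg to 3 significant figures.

(a) Available chlorine delivered: 2600 g × 0.578 = 1503 g as Cl₂.
(a) Concentration rise: 1503 g / 255,000 L = 5.893 mg/L = 5.89 ppm.

(b) Volume: 2020 m³ = 2,020,000 L.
(b) Hardness to add: (237 − 192) = 45 mg/L as CaCO₃ × 2,020,000 L = 90,900 g as CaCO₃.
(b) Moles of Ca²⁺ (1 mol Ca²⁺ ≡ 1 mol CaCO₃): 90,900 / 100.1 g/mol = 908.1 mol.
(b) Mass of CaCl₂: 908.1 × 111 = 100,800 g.

(a) 5.89 ppm; (b) 101 kg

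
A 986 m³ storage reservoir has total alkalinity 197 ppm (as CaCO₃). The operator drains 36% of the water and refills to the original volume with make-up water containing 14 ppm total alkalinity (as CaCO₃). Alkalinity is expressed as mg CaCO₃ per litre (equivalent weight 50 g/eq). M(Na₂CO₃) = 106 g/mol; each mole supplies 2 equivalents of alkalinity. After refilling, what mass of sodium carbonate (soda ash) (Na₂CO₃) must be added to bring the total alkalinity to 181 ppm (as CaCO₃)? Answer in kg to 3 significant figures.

Volume: 986 m³ = 986,000 L.
After draining 36% and refilling: 197 × 0.64 + 14 × 0.36 = 131.12 ppm.
Deficit to target: 181 − 131.12 = 49.88 mg/L.
As CaCO₃: 49.88 mg/L × 986,000 L = 49,180 g; ÷ 50 g/eq ÷ 2 = 491.8 mol Na₂CO₃.
Mass: 491.8 × 106 = 52,130 g.

52.1 kg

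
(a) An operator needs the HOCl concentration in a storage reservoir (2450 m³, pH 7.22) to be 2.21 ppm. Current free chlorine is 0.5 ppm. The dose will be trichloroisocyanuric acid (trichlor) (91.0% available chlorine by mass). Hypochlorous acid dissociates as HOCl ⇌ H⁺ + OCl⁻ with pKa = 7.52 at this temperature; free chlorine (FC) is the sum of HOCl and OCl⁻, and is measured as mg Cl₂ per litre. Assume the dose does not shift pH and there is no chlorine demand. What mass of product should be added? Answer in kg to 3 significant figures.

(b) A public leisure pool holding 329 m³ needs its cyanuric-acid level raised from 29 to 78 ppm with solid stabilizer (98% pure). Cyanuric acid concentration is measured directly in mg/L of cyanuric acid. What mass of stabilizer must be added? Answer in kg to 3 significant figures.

(a) Volume: 2450 m³ = 2,450,000 L.
(a) [OCl⁻]/[HOCl] = 10^(pH − pKa) = 10^(7.22 − 7.52) = 0.5012; fraction as HOCl = 1/(1 + 0.5012) = 0.6661.
(a) Free chlorine required for 2.21 ppm HOCl: 2.21 / 0.6661 = 3.318 ppm.
(a) FC to add: 3.318 − 0.5 = 2.818 mg/L as Cl₂.
(a) Cl₂ equivalent: 2.818 mg/L × 2,450,000 L = 6903 g.
(a) Product at 91.0% available Cl: 6903 / 0.91 = 7586 g.

(b) Volume: 329 m³ = 329,000 L.
(b) CYA to add: (78 − 29) = 49 mg/L × 329,000 L = 16,120 g cyanuric acid.
(b) At 98% purity: 16,120 / 0.98 = 16,450 g product.

(a) 7.59 kg; (b) 16.4 kg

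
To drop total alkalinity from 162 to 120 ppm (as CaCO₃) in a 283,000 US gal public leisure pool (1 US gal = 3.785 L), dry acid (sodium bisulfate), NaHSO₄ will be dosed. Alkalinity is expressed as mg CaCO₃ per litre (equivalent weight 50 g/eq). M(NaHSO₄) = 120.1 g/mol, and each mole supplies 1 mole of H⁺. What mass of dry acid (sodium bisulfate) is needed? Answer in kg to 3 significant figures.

108 kg

Volume: 283,000 US gal × 3.785 L/gal = 1,071,155 L.
Alkalinity to neutralize: (162 − 120) = 42 mg/L as CaCO₃ × 1,071,155 L = 44,990 g as CaCO₃.
Equivalents of H⁺ required: 44,990 ÷ 50 g/eq = 899.8 eq = 899.8 mol NaHSO₄.
Mass of NaHSO₄: 899.8 × 120.1 = 108,100 g.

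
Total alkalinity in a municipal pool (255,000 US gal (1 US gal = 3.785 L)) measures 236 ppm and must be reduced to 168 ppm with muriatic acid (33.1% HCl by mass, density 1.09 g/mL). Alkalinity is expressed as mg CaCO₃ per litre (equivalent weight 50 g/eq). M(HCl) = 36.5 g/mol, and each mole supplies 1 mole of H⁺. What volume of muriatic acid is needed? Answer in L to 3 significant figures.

Volume: 255,000 US gal × 3.785 L/gal = 965,175 L.
Alkalinity to neutralize: (236 − 168) = 68 mg/L as CaCO₃ × 965,175 L = 65,630 g as CaCO₃.
Equivalents of H⁺ required: 65,630 ÷ 50 g/eq = 1313 eq = 1313 mol HCl.
Mass of HCl: 1313 × 36.5 = 47,910 g.
Mass of 33.1% solution: 47,910 / 0.331 = 144,700 g.
Volume: 144,700 g ÷ 1.09 g/mL = 132,800 mL.

133 L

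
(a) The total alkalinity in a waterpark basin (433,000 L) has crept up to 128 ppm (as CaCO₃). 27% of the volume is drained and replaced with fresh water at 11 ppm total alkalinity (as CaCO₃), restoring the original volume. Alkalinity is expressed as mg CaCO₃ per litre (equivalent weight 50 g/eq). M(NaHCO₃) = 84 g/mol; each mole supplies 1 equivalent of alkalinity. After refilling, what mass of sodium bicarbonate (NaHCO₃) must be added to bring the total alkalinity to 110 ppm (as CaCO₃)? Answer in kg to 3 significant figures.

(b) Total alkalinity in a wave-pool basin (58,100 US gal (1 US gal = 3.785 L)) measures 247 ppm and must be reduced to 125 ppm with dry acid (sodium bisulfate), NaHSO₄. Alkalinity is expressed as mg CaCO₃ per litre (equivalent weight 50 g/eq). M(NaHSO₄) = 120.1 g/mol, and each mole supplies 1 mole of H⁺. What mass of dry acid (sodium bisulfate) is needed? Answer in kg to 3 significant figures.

(a) After draining 27% and refilling: 128 × 0.73 + 11 × 0.27 = 96.41 ppm.
(a) Deficit to target: 110 − 96.41 = 13.59 mg/L.
(a) As CaCO₃: 13.59 mg/L × 433,000 L = 5884 g; ÷ 50 g/eq ÷ 1 = 117.7 mol NaHCO₃.
(a) Mass: 117.7 × 84 = 9886 g.

(b) Volume: 58,100 US gal × 3.785 L/gal = 219,908 L.
(b) Alkalinity to neutralize: (247 − 125) = 122 mg/L as CaCO₃ × 219,908 L = 26,830 g as CaCO₃.
(b) Equivalents of H⁺ required: 26,830 ÷ 50 g/eq = 536.6 eq = 536.6 mol NaHSO₄.
(b) Mass of NaHSO₄: 536.6 × 120.1 = 64,440 g.

(a) 9.89 kg; (b) 64.4 kg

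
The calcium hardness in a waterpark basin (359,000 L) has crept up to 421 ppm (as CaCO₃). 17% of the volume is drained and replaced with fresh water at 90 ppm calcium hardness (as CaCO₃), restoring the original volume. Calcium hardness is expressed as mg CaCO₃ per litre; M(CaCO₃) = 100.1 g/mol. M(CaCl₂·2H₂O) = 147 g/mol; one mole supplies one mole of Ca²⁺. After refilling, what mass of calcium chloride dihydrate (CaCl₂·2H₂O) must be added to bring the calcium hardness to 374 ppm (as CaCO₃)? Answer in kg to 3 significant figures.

After draining 17% and refilling: 421 × 0.83 + 90 × 0.17 = 364.73 ppm.
Deficit to target: 374 − 364.73 = 9.27 mg/L.
As CaCO₃: 9.27 mg/L × 359,000 L = 3328 g; ÷ 100.1 = 33.25 mol Ca²⁺.
Mass: 33.25 × 147 = 4887 g.

4.89 kg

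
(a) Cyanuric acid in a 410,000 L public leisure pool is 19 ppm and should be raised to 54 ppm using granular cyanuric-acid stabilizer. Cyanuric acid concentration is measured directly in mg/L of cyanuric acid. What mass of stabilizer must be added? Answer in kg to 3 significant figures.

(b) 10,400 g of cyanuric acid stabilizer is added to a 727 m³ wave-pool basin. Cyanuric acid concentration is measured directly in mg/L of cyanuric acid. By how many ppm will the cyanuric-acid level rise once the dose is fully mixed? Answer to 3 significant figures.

(a) CYA to add: (54 − 19) = 35 mg/L × 410,000 L = 14,350 g cyanuric acid.

(b) Volume: 727 m³ = 727,000 L.
(b) Rise: 10,400 g / 727,000 L × 1000 = 14.31 mg/L.

(a) 14.3 kg; (b) 14.3 ppm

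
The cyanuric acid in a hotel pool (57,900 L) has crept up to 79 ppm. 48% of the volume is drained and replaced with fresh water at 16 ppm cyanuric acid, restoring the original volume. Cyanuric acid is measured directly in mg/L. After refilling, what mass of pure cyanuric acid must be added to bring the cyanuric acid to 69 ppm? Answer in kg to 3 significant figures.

1.17 kg

After draining 48% and refilling: 79 × 0.52 + 16 × 0.48 = 48.76 ppm.
Deficit to target: 69 − 48.76 = 20.24 mg/L.
Mass: 20.24 mg/L × 57,900 L = 1172 g cyanuric acid.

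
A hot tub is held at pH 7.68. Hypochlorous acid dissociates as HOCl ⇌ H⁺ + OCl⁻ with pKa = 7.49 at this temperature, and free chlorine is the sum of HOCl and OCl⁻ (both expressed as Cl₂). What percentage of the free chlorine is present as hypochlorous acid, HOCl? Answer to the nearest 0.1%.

[OCl⁻]/[HOCl] = 10^(pH − pKa) = 10^(7.68 − 7.49) = 10^0.19 = 1.549.
Fraction as HOCl = 1 / (1 + 1.549) = 0.3923.

39.2%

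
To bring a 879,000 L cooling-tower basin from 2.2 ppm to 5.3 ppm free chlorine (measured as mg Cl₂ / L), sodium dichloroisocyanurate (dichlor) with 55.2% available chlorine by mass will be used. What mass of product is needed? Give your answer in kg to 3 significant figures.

4.94 kg

Chlorine deficit: 5.3 − 2.2 = 3.1 ppm = 3.1 mg/L as Cl₂.
Cl₂ equivalent needed: 3.1 mg/L × 879,000 L = 2,725,000 mg = 2725 g.
Product at 55.2% available chlorine: 2725 / 0.552 = 4936 g.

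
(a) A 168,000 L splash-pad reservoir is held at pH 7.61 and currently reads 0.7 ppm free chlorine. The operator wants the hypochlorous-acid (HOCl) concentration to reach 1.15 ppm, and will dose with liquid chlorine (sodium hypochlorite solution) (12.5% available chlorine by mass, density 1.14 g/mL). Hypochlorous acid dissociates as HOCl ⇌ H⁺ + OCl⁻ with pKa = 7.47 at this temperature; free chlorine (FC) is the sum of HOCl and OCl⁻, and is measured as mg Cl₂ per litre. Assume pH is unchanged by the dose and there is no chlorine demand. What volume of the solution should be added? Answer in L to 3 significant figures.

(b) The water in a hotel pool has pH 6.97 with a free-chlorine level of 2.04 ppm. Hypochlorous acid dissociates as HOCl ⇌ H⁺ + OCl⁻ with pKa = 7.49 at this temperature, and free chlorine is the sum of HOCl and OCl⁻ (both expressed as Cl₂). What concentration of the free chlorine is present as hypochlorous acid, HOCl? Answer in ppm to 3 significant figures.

(a) 2.40 L; (b) 1.57 ppm

(a) [OCl⁻]/[HOCl] = 10^(pH − pKa) = 10^(7.61 − 7.47) = 1.38; fraction as HOCl = 1/(1 + 1.38) = 0.4201.
(a) Free chlorine required for 1.15 ppm HOCl: 1.15 / 0.4201 = 2.737 ppm.
(a) FC to add: 2.737 − 0.7 = 2.037 mg/L as Cl₂.
(a) Cl₂ equivalent: 2.037 mg/L × 168,000 L = 342.3 g.
(a) Product at 12.5% available Cl: 342.3 / 0.125 = 2738 g.
(a) Volume: 2738 g ÷ 1.14 g/mL = 2402 mL.

(b) [OCl⁻]/[HOCl] = 10^(pH − pKa) = 10^(6.97 − 7.49) = 10^-0.52 = 0.302.
(b) Fraction as HOCl = 1 / (1 + 0.302) = 0.7681.
(b) HOCl = 0.7681 × 2.04 ppm = 1.567 ppm.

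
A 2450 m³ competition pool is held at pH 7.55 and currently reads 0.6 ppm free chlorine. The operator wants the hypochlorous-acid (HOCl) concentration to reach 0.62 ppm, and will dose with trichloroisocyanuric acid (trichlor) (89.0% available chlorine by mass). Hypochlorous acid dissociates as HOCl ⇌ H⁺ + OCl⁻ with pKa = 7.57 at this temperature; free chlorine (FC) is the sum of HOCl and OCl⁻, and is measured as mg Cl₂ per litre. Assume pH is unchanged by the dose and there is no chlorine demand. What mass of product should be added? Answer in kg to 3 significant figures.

1.68 kg

Volume: 2450 m³ = 2,450,000 L.
[OCl⁻]/[HOCl] = 10^(pH − pKa) = 10^(7.55 − 7.57) = 0.955; fraction as HOCl = 1/(1 + 0.955) = 0.5115.
Free chlorine required for 0.62 ppm HOCl: 0.62 / 0.5115 = 1.212 ppm.
FC to add: 1.212 − 0.6 = 0.6121 mg/L as Cl₂.
Cl₂ equivalent: 0.6121 mg/L × 2,450,000 L = 1500 g.
Product at 89.0% available Cl: 1500 / 0.89 = 1685 g.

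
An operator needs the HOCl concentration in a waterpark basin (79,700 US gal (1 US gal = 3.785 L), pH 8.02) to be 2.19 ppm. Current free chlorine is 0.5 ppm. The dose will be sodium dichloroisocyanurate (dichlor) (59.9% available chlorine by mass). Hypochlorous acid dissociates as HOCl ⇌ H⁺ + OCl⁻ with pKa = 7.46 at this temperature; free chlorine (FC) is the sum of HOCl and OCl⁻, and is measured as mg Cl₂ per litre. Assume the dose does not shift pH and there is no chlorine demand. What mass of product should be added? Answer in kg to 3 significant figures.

Volume: 79,700 US gal × 3.785 L/gal = 301,664 L.
[OCl⁻]/[HOCl] = 10^(pH − pKa) = 10^(8.02 − 7.46) = 3.631; fraction as HOCl = 1/(1 + 3.631) = 0.2159.
Free chlorine required for 2.19 ppm HOCl: 2.19 / 0.2159 = 10.14 ppm.
FC to add: 10.14 − 0.5 = 9.641 mg/L as Cl₂.
Cl₂ equivalent: 9.641 mg/L × 301,664 L = 2908 g.
Product at 59.9% available Cl: 2908 / 0.599 = 4856 g.

4.86 kg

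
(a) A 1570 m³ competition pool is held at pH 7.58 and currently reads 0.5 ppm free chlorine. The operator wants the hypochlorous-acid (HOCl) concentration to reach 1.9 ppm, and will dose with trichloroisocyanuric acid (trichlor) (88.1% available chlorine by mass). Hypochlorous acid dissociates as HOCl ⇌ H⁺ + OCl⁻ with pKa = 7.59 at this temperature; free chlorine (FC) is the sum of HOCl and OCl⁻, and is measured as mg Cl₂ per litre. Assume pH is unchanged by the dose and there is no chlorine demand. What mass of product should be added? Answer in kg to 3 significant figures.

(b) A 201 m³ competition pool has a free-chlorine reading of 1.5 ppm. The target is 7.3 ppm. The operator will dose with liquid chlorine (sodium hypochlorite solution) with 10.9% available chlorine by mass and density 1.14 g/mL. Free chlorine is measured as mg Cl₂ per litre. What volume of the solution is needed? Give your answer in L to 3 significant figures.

(a) 5.80 kg; (b) 9.38 L

(a) Volume: 1570 m³ = 1,570,000 L.
(a) [OCl⁻]/[HOCl] = 10^(pH − pKa) = 10^(7.58 − 7.59) = 0.9772; fraction as HOCl = 1/(1 + 0.9772) = 0.5058.
(a) Free chlorine required for 1.9 ppm HOCl: 1.9 / 0.5058 = 3.757 ppm.
(a) FC to add: 3.757 − 0.5 = 3.257 mg/L as Cl₂.
(a) Cl₂ equivalent: 3.257 mg/L × 1,570,000 L = 5113 g.
(a) Product at 88.1% available Cl: 5113 / 0.881 = 5804 g.

(b) Volume: 201 m³ = 201,000 L.
(b) Chlorine deficit: 7.3 − 1.5 = 5.8 ppm = 5.8 mg/L as Cl₂.
(b) Cl₂ equivalent needed: 5.8 mg/L × 201,000 L = 1,166,000 mg = 1166 g.
(b) Product at 10.9% available chlorine: 1166 / 0.109 = 10,700 g.
(b) Volume at density 1.14 g/mL: 10,700 g ÷ 1.14 g/mL = 9382 mL.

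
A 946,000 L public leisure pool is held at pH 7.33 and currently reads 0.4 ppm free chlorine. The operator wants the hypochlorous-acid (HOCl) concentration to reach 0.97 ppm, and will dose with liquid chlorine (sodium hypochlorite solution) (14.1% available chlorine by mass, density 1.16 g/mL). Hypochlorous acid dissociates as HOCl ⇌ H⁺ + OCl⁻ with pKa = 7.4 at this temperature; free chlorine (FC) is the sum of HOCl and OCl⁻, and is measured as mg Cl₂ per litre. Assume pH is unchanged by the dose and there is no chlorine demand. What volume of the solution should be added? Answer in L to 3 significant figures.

8.07 L

[OCl⁻]/[HOCl] = 10^(pH − pKa) = 10^(7.33 − 7.4) = 0.8511; fraction as HOCl = 1/(1 + 0.8511) = 0.5402.
Free chlorine required for 0.97 ppm HOCl: 0.97 / 0.5402 = 1.796 ppm.
FC to add: 1.796 − 0.4 = 1.396 mg/L as Cl₂.
Cl₂ equivalent: 1.396 mg/L × 946,000 L = 1320 g.
Product at 14.1% available Cl: 1320 / 0.141 = 9363 g.
Volume: 9363 g ÷ 1.16 g/mL = 8072 mL.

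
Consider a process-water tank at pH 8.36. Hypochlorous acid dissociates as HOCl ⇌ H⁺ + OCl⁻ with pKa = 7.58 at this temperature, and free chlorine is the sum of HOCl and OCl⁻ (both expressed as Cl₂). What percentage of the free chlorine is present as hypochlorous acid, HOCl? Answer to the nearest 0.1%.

[OCl⁻]/[HOCl] = 10^(pH − pKa) = 10^(8.36 − 7.58) = 10^0.78 = 6.026.
Fraction as HOCl = 1 / (1 + 6.026) = 0.1423.

14.2%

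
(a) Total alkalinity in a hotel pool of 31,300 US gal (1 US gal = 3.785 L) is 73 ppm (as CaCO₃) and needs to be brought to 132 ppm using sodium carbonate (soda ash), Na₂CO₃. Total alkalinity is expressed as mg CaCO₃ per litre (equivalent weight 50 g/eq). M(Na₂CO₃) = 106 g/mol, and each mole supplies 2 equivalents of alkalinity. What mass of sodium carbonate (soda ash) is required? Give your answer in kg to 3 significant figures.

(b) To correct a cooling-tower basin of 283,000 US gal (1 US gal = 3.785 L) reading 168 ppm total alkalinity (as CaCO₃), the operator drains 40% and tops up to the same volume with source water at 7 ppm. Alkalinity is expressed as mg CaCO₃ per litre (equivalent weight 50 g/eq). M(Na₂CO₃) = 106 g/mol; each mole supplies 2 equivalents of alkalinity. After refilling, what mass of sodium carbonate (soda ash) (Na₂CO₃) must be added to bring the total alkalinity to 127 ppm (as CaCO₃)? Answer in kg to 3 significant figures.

(a) 7.41 kg; (b) 26.6 kg

(a) Volume: 31,300 US gal × 3.785 L/gal = 118,470 L.
(a) Alkalinity to add: (132 − 73) = 59 mg/L as CaCO₃ × 118,470 L = 6990 g as CaCO₃.
(a) Equivalents: 6990 g ÷ 50 g/eq = 139.8 eq.
(a) Each mole of Na₂CO₃ supplies 2 eq, so 139.8 / 2 = 69.9 mol.
(a) Mass: 69.9 mol × 106 g/mol = 7409 g.

(b) Volume: 283,000 US gal × 3.785 L/gal = 1,071,155 L.
(b) After draining 40% and refilling: 168 × 0.60 + 7 × 0.40 = 103.6 ppm.
(b) Deficit to target: 127 − 103.6 = 23.4 mg/L.
(b) As CaCO₃: 23.4 mg/L × 1,071,155 L = 25,070 g; ÷ 50 g/eq ÷ 2 = 250.7 mol Na₂CO₃.
(b) Mass: 250.7 × 106 = 26,570 g.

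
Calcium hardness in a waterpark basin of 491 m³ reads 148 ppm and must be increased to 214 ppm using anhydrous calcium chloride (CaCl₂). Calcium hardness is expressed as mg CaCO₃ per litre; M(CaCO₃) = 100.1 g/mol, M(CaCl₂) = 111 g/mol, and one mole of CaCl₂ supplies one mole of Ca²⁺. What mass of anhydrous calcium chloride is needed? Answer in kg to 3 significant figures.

Volume: 491 m³ = 491,000 L.
Hardness to add: (214 − 148) = 66 mg/L as CaCO₃ × 491,000 L = 32,410 g as CaCO₃.
Moles of Ca²⁺ (1 mol Ca²⁺ ≡ 1 mol CaCO₃): 32,410 / 100.1 g/mol = 323.7 mol.
Mass of CaCl₂: 323.7 × 111 = 35,930 g.

35.9 kg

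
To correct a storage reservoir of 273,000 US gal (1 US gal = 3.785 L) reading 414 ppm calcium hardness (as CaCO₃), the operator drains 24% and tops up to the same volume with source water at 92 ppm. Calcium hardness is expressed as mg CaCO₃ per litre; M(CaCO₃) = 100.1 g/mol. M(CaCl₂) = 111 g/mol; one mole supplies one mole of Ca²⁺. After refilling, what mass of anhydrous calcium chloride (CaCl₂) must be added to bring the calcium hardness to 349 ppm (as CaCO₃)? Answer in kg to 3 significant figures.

14.1 kg

Volume: 273,000 US gal × 3.785 L/gal = 1,033,305 L.
After draining 24% and refilling: 414 × 0.76 + 92 × 0.24 = 336.72 ppm.
Deficit to target: 349 − 336.72 = 12.28 mg/L.
As CaCO₃: 12.28 mg/L × 1,033,305 L = 12,690 g; ÷ 100.1 = 126.8 mol Ca²⁺.
Mass: 126.8 × 111 = 14,070 g.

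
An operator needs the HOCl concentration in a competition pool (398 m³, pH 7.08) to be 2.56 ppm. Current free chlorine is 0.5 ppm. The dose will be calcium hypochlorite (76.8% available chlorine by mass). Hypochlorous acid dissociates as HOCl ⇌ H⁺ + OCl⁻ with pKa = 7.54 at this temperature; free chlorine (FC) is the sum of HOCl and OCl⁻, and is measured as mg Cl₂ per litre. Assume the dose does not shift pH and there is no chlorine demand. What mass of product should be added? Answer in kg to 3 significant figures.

Volume: 398 m³ = 398,000 L.
[OCl⁻]/[HOCl] = 10^(pH − pKa) = 10^(7.08 − 7.54) = 0.3467; fraction as HOCl = 1/(1 + 0.3467) = 0.7425.
Free chlorine required for 2.56 ppm HOCl: 2.56 / 0.7425 = 3.448 ppm.
FC to add: 3.448 − 0.5 = 2.948 mg/L as Cl₂.
Cl₂ equivalent: 2.948 mg/L × 398,000 L = 1173 g.
Product at 76.8% available Cl: 1173 / 0.768 = 1528 g.

1.53 kg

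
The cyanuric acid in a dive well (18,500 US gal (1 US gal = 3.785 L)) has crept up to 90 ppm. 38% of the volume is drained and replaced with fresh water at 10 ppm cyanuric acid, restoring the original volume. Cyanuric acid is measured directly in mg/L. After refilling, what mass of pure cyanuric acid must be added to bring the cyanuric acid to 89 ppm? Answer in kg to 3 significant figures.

2.06 kg

Volume: 18,500 US gal × 3.785 L/gal = 70,022 L.
After draining 38% and refilling: 90 × 0.62 + 10 × 0.38 = 59.6 ppm.
Deficit to target: 89 − 59.6 = 29.4 mg/L.
Mass: 29.4 mg/L × 70,022 L = 2059 g cyanuric acid.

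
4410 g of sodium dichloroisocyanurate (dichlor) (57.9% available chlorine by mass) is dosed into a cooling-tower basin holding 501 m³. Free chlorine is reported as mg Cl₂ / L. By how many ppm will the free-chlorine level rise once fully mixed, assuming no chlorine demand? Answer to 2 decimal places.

Volume: 501 m³ = 501,000 L.
Available chlorine delivered: 4410 g × 0.579 = 2553 g as Cl₂.
Concentration rise: 2553 g / 501,000 L = 5.097 mg/L = 5.10 ppm.

5.10 ppm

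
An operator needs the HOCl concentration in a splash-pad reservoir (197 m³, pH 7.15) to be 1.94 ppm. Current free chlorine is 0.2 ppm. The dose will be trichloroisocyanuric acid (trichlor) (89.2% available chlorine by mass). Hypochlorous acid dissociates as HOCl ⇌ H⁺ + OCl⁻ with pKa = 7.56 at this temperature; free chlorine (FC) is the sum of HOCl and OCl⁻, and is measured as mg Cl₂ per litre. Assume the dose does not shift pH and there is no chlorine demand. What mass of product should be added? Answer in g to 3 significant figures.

551 g

Volume: 197 m³ = 197,000 L.
[OCl⁻]/[HOCl] = 10^(pH − pKa) = 10^(7.15 − 7.56) = 0.389; fraction as HOCl = 1/(1 + 0.389) = 0.7199.
Free chlorine required for 1.94 ppm HOCl: 1.94 / 0.7199 = 2.695 ppm.
FC to add: 2.695 − 0.2 = 2.495 mg/L as Cl₂.
Cl₂ equivalent: 2.495 mg/L × 197,000 L = 491.5 g.
Product at 89.2% available Cl: 491.5 / 0.892 = 551 g.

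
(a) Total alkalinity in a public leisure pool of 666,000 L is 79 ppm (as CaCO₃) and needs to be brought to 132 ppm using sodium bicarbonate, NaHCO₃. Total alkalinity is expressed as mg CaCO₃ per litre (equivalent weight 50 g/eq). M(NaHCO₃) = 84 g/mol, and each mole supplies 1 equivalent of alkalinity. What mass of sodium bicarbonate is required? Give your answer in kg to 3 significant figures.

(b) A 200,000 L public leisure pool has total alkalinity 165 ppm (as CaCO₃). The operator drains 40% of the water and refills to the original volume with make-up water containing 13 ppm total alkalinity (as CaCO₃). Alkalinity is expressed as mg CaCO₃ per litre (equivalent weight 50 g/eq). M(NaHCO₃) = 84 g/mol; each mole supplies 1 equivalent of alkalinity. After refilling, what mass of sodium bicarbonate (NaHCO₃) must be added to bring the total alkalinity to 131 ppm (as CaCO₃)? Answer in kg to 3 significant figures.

(a) Alkalinity to add: (132 − 79) = 53 mg/L as CaCO₃ × 666,000 L = 35,300 g as CaCO₃.
(a) Equivalents: 35,300 g ÷ 50 g/eq = 706 eq.
(a) NaHCO₃ supplies 1 eq per mole → 706 mol.
(a) Mass: 706 mol × 84 g/mol = 59,300 g.

(b) After draining 40% and refilling: 165 × 0.60 + 13 × 0.40 = 104.2 ppm.
(b) Deficit to target: 131 − 104.2 = 26.8 mg/L.
(b) As CaCO₃: 26.8 mg/L × 200,000 L = 5360 g; ÷ 50 g/eq ÷ 1 = 107.2 mol NaHCO₃.
(b) Mass: 107.2 × 84 = 9005 g.

(a) 59.3 kg; (b) 9.00 kg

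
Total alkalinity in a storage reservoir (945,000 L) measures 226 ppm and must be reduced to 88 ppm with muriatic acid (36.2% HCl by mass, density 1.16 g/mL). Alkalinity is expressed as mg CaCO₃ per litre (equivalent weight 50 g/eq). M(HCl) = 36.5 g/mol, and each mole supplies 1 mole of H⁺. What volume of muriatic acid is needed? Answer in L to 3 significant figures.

Alkalinity to neutralize: (226 − 88) = 138 mg/L as CaCO₃ × 945,000 L = 130,400 g as CaCO₃.
Equivalents of H⁺ required: 130,400 ÷ 50 g/eq = 2608 eq = 2608 mol HCl.
Mass of HCl: 2608 × 36.5 = 95,200 g.
Mass of 36.2% solution: 95,200 / 0.362 = 263,000 g.
Volume: 263,000 g ÷ 1.16 g/mL = 226,700 mL.

227 L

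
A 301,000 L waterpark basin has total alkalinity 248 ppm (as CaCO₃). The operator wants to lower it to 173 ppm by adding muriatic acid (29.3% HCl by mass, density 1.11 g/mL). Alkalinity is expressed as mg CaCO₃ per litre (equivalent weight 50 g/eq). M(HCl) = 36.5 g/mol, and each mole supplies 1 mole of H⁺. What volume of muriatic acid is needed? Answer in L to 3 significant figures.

50.7 L

Alkalinity to neutralize: (248 − 173) = 75 mg/L as CaCO₃ × 301,000 L = 22,580 g as CaCO₃.
Equivalents of H⁺ required: 22,580 ÷ 50 g/eq = 451.5 eq = 451.5 mol HCl.
Mass of HCl: 451.5 × 36.5 = 16,480 g.
Mass of 29.3% solution: 16,480 / 0.293 = 56,240 g.
Volume: 56,240 g ÷ 1.11 g/mL = 50,670 mL.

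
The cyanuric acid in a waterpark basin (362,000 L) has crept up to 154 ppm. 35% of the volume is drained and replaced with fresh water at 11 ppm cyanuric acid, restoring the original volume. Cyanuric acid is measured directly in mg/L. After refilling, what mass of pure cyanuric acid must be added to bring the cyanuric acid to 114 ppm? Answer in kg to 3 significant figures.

3.64 kg

After draining 35% and refilling: 154 × 0.65 + 11 × 0.35 = 103.95 ppm.
Deficit to target: 114 − 103.95 = 10.05 mg/L.
Mass: 10.05 mg/L × 362,000 L = 3638 g cyanuric acid.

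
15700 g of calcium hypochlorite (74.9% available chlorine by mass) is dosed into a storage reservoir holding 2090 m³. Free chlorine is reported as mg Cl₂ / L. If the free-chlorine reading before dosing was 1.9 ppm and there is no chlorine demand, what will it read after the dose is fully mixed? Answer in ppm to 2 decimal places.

7.53 ppm

Volume: 2090 m³ = 2,090,000 L.
Available chlorine delivered: 15,700 g × 0.749 = 11,760 g as Cl₂.
Concentration rise: 11,760 g / 2,090,000 L = 5.626 mg/L = 5.63 ppm.
Final FC: 1.9 + 5.63 = 7.53 ppm.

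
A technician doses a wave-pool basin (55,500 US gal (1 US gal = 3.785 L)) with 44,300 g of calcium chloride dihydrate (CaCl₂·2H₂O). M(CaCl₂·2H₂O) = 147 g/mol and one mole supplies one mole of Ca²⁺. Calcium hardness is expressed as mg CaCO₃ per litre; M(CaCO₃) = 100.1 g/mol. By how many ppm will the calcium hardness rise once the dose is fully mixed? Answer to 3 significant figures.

Volume: 55,500 US gal × 3.785 L/gal = 210,068 L.
Moles of Ca²⁺: 44,300 g ÷ 147 g/mol = 301.4 mol.
As CaCO₃: 301.4 mol × 100.1 g/mol = 30,170 g.
Rise: 30,170 g / 210,068 L × 1000 = 143.6 mg/L.

144 ppm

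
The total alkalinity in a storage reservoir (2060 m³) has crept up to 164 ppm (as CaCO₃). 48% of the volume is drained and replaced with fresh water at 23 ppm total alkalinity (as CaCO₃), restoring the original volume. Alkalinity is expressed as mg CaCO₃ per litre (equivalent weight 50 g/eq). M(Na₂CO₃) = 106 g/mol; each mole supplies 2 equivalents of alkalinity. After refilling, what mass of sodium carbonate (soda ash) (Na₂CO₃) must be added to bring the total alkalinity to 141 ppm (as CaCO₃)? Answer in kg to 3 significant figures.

97.6 kg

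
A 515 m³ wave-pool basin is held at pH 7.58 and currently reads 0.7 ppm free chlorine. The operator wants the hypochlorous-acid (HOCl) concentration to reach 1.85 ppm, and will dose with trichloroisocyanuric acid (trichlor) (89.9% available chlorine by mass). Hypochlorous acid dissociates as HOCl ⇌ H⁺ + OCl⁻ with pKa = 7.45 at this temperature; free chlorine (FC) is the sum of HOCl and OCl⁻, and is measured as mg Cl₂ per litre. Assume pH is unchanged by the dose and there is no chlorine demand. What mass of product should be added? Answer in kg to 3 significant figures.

2.09 kg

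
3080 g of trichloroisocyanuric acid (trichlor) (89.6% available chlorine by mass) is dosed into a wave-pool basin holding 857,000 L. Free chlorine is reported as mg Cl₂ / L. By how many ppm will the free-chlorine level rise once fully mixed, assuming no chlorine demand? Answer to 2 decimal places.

3.22 ppm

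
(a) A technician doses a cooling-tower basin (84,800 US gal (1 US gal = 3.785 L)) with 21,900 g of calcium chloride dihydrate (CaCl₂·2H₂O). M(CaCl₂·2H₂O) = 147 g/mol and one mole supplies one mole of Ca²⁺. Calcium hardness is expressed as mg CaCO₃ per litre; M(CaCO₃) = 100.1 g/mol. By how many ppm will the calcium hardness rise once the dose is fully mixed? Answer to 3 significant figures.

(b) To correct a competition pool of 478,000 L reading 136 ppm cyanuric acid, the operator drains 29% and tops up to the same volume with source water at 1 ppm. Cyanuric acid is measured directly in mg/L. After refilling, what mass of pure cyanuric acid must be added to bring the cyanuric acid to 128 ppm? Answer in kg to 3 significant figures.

(a) Volume: 84,800 US gal × 3.785 L/gal = 320,968 L.
(a) Moles of Ca²⁺: 21,900 g ÷ 147 g/mol = 149 mol.
(a) As CaCO₃: 149 mol × 100.1 g/mol = 14,910 g.
(a) Rise: 14,910 g / 320,968 L × 1000 = 46.46 mg/L.

(b) After draining 29% and refilling: 136 × 0.71 + 1 × 0.29 = 96.85 ppm.
(b) Deficit to target: 128 − 96.85 = 31.15 mg/L.
(b) Mass: 31.15 mg/L × 478,000 L = 14,890 g cyanuric acid.

(a) 46.5 ppm; (b) 14.9 kg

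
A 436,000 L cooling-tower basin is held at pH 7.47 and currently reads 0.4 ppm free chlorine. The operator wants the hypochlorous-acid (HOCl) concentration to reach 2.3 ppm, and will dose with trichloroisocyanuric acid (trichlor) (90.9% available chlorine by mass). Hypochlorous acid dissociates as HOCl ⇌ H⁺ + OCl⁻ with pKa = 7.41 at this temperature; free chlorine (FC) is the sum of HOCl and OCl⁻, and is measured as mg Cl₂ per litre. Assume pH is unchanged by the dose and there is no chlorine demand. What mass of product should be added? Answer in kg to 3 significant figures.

[OCl⁻]/[HOCl] = 10^(pH − pKa) = 10^(7.47 − 7.41) = 1.148; fraction as HOCl = 1/(1 + 1.148) = 0.4655.
Free chlorine required for 2.3 ppm HOCl: 2.3 / 0.4655 = 4.941 ppm.
FC to add: 4.941 − 0.4 = 4.541 mg/L as Cl₂.
Cl₂ equivalent: 4.541 mg/L × 436,000 L = 1980 g.
Product at 90.9% available Cl: 1980 / 0.909 = 2178 g.

2.18 kg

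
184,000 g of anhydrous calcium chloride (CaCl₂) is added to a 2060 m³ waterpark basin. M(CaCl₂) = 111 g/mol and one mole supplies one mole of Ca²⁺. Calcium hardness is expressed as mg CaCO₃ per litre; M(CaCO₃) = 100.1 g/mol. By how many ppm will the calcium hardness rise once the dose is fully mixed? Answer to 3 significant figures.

80.5 ppm

Volume: 2060 m³ = 2,060,000 L.
Moles of Ca²⁺: 184,000 g ÷ 111 g/mol = 1658 mol.
As CaCO₃: 1658 mol × 100.1 g/mol = 165,900 g.
Rise: 165,900 g / 2,060,000 L × 1000 = 80.55 mg/L.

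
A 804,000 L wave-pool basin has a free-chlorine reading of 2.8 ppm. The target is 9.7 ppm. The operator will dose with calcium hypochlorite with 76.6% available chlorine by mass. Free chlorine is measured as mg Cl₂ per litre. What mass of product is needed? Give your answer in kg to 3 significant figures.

Chlorine deficit: 9.7 − 2.8 = 6.9 ppm = 6.9 mg/L as Cl₂.
Cl₂ equivalent needed: 6.9 mg/L × 804,000 L = 5,548,000 mg = 5548 g.
Product at 76.6% available chlorine: 5548 / 0.766 = 7242 g.

7.24 kg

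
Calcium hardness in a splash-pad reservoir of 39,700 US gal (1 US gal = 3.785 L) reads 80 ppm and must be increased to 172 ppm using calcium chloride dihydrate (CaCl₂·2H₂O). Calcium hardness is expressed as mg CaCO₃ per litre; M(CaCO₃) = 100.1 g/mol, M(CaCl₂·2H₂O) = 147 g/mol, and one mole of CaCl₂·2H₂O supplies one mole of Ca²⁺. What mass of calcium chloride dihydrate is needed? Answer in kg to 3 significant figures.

Volume: 39,700 US gal × 3.785 L/gal = 150,264 L.
Hardness to add: (172 − 80) = 92 mg/L as CaCO₃ × 150,264 L = 13,820 g as CaCO₃.
Moles of Ca²⁺ (1 mol Ca²⁺ ≡ 1 mol CaCO₃): 13,820 / 100.1 g/mol = 138.1 mol.
Mass of CaCl₂·2H₂O: 138.1 × 147 = 20,300 g.

20.3 kg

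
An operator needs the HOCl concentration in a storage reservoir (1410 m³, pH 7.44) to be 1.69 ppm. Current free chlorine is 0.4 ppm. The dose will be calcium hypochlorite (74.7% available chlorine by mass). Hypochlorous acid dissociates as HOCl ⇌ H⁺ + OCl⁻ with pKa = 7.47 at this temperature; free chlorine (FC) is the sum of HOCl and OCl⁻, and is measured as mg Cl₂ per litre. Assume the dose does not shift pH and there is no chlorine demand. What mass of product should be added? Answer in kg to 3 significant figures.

Volume: 1410 m³ = 1,410,000 L.
[OCl⁻]/[HOCl] = 10^(pH − pKa) = 10^(7.44 − 7.47) = 0.9333; fraction as HOCl = 1/(1 + 0.9333) = 0.5173.
Free chlorine required for 1.69 ppm HOCl: 1.69 / 0.5173 = 3.267 ppm.
FC to add: 3.267 − 0.4 = 2.867 mg/L as Cl₂.
Cl₂ equivalent: 2.867 mg/L × 1,410,000 L = 4043 g.
Product at 74.7% available Cl: 4043 / 0.747 = 5412 g.

5.41 kg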